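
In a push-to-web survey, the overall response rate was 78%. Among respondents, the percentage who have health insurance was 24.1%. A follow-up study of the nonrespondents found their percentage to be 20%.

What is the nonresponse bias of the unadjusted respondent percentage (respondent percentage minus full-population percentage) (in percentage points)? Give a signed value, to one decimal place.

+0.9 percentage points

Nonresponse fraction = 1 − 0.78 = 0.22.
Bias = (nonresponse fraction) × (respondent percentage − nonrespondent percentage)
     = 0.22 × (24.1 − 20) = 0.22 × 4.1 = 0.902.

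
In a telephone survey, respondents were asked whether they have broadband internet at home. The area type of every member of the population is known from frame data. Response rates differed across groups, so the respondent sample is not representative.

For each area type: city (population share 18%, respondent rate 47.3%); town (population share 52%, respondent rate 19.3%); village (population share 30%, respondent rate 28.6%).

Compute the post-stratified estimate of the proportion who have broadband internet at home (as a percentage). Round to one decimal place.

Each cell contributes population-share × respondent value:
  city: 0.18 × 47.3 = 8.514
  town: 0.52 × 19.3 = 10.036
  village: 0.3 × 28.6 = 8.58
Post-stratified estimate = 27.13 → 27.1%.

27.1%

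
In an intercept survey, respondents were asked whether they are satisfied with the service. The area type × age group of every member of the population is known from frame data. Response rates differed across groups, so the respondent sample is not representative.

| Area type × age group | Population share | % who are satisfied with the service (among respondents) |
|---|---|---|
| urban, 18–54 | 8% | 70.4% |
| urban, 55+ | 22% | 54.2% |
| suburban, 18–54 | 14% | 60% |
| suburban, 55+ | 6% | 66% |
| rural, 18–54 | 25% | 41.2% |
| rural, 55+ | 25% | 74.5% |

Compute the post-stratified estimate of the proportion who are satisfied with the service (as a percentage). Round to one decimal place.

Post-stratification weights by population share, not respondent share:
  urban, 18–54: 0.08 × 70.4 = 5.632
  urban, 55+: 0.22 × 54.2 = 11.924
  suburban, 18–54: 0.14 × 60 = 8.4
  suburban, 55+: 0.06 × 66 = 3.96
  rural, 18–54: 0.25 × 41.2 = 10.3
  rural, 55+: 0.25 × 74.5 = 18.625
Post-stratified estimate = 58.841 → 58.8%.

58.8%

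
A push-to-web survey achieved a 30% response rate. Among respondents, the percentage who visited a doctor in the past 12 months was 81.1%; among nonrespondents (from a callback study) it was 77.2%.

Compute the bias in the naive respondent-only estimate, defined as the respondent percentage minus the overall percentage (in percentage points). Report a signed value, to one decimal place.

+2.7 percentage points

Nonresponse fraction = 1 − 0.3 = 0.7.
Bias = (nonresponse fraction) × (respondent percentage − nonrespondent percentage)
     = 0.7 × (81.1 − 77.2) = 0.7 × 3.9 = 2.73.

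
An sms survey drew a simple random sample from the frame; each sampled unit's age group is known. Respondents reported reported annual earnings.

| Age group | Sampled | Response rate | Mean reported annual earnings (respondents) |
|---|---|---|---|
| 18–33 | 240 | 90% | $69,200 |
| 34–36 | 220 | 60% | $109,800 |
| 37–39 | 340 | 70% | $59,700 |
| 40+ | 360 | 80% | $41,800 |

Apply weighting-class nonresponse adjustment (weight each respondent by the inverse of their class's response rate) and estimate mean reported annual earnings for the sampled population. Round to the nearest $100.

Weighting each respondent by the inverse class response rate inflates each class back to its sampled size, so the class weight is n_sampled:
  18–33: 240 × 69,200 = 16,608,000
  34–36: 220 × 109,800 = 24,156,000
  37–39: 340 × 59,700 = 20,298,000
  40+: 360 × 41,800 = 15,048,000
Adjusted estimate = 76,110,000 / 1,160 = 65612.1 → $65,600.

$65,600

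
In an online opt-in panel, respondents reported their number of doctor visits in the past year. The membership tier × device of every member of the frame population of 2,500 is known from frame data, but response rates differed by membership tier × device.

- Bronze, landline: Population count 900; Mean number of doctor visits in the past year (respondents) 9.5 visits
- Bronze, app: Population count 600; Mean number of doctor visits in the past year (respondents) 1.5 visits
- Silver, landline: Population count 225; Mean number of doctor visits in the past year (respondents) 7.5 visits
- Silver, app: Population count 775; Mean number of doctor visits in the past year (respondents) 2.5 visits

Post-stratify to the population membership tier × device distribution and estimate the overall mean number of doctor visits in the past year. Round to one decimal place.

5.2

Weight each group's respondent value by its population share:
  Bronze, landline: (900/2,500) × 9.5 = 3.42
  Bronze, app: (600/2,500) × 1.5 = 0.36
  Silver, landline: (225/2,500) × 7.5 = 0.675
  Silver, app: (775/2,500) × 2.5 = 0.775
Post-stratified estimate = 5.23 → 5.2.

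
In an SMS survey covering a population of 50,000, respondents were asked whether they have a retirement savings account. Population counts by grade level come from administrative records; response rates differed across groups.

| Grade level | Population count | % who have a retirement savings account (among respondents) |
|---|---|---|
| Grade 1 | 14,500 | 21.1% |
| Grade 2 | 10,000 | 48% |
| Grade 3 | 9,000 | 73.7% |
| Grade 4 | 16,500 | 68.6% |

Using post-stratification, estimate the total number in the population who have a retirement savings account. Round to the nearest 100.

25,800

Each cell contributes its population count × the respondent rate:
  Grade 1: 14,500 × 21.1% = 3059.5
  Grade 2: 10,000 × 48% = 4800
  Grade 3: 9,000 × 73.7% = 6633
  Grade 4: 16,500 × 68.6% = 11,319
Estimated total = 25811.5 → 25,800.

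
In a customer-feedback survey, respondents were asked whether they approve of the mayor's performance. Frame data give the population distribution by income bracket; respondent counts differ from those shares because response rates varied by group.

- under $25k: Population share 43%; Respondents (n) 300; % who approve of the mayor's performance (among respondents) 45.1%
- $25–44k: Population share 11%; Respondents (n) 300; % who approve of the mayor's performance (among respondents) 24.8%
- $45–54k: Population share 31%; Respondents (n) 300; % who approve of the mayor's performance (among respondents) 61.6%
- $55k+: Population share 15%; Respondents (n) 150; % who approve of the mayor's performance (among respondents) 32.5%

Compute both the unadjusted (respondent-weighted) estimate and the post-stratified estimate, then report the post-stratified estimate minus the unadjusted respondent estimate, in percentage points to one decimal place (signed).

Unadjusted (pooled respondent) estimate weights by respondent counts:
  (300/1050)×45.1 + (300/1050)×24.8 + (300/1050)×61.6 + (150/1050)×32.5 = 42.2143%
Reweighting by population income bracket shares:
  0.43×45.1 + 0.11×24.8 + 0.31×61.6 + 0.15×32.5 = 46.092%
Difference = 46.092 − 42.2143 = 3.8777 pp.

+3.9 percentage points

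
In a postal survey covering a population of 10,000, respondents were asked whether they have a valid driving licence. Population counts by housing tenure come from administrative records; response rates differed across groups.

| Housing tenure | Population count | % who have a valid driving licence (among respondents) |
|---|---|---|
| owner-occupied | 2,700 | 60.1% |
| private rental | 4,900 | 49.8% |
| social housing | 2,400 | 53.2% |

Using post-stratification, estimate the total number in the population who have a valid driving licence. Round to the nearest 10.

Estimated count per cell = population count × respondent percentage:
  owner-occupied: 2,700 × 60.1% = 1622.7
  private rental: 4,900 × 49.8% = 2440.2
  social housing: 2,400 × 53.2% = 1276.8
Estimated total = 5339.7 → 5,340.

5,340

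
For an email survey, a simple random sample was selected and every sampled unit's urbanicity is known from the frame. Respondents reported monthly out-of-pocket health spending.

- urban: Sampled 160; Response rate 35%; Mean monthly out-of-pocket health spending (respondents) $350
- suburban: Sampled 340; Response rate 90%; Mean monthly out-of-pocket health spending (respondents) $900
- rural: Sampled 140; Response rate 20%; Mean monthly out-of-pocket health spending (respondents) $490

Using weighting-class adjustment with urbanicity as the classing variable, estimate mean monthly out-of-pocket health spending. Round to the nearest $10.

$670

Weighting each respondent by the inverse class response rate inflates each class back to its sampled size, so the class weight is n_sampled:
  urban: 160 × 350 = 56,000
  suburban: 340 × 900 = 306,000
  rural: 140 × 490 = 68,600
Adjusted estimate = 430,600 / 640 = 672.812 → $670.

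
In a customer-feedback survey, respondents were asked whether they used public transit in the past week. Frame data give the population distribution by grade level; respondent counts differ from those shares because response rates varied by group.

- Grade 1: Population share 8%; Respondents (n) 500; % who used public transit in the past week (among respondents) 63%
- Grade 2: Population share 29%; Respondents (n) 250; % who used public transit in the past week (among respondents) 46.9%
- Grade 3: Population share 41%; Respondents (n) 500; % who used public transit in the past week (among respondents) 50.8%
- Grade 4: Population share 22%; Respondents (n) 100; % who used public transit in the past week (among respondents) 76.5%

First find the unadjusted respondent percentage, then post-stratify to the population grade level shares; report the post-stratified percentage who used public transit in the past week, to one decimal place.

Without adjustment, the pooled respondent share is:
  (500/1350)×63 + (250/1350)×46.9 + (500/1350)×50.8 + (100/1350)×76.5 = 56.5%
Post-stratifying to population shares instead:
  0.08×63 + 0.29×46.9 + 0.41×50.8 + 0.22×76.5 = 56.299%

56.3%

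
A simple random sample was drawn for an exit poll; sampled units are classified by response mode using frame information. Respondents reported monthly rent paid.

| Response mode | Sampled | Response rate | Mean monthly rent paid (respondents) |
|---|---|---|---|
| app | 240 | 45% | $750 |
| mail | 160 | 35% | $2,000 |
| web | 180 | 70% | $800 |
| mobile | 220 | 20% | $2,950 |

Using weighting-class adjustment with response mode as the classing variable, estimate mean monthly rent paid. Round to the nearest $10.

$1,620

Weighting each respondent by the inverse class response rate inflates each class back to its sampled size, so the class weight is n_sampled:
  app: 240 × 750 = 180,000
  mail: 160 × 2000 = 320,000
  web: 180 × 800 = 144,000
  mobile: 220 × 2950 = 649,000
Adjusted estimate = 1,293,000 / 800 = 1616.25 → $1,620.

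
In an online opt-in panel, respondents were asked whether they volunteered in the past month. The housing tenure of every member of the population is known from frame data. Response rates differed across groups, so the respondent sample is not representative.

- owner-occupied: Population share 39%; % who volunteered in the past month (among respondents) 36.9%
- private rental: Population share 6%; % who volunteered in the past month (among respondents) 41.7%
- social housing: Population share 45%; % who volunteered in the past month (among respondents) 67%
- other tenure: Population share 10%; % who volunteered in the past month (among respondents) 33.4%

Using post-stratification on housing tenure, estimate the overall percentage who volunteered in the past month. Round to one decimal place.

Weight each group's respondent value by its population share:
  owner-occupied: 0.39 × 36.9 = 14.391
  private rental: 0.06 × 41.7 = 2.502
  social housing: 0.45 × 67 = 30.15
  other tenure: 0.1 × 33.4 = 3.34
Post-stratified estimate = 50.383 → 50.4%.

50.4%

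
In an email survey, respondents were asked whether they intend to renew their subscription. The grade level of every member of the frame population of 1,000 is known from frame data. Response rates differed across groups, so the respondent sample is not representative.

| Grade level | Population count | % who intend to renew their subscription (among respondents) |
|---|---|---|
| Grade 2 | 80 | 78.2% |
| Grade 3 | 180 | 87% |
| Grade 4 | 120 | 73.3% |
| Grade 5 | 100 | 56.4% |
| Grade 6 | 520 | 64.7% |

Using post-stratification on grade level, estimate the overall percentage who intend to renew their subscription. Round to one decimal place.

70.0%

Each cell contributes population-share × respondent value:
  Grade 2: (80/1,000) × 78.2 = 6.256
  Grade 3: (180/1,000) × 87 = 15.66
  Grade 4: (120/1,000) × 73.3 = 8.796
  Grade 5: (100/1,000) × 56.4 = 5.64
  Grade 6: (520/1,000) × 64.7 = 33.644
Post-stratified estimate = 69.996 → 70.0%.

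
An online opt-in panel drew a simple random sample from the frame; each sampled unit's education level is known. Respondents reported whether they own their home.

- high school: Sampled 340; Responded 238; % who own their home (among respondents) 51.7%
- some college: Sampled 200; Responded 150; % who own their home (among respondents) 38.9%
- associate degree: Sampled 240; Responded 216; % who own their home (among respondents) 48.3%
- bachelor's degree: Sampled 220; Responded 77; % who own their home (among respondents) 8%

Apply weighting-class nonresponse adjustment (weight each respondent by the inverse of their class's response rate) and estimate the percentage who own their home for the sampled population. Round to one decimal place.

38.7%

Class response rates: high school 238/340 = 70%, some college 150/200 = 75%, associate degree 216/240 = 90%, bachelor's degree 77/220 = 35%.
Inverse-response-rate weighting restores each class to its sampled count, so class totals weight by n_sampled:
  high school: 340 × 51.7 = 17,578
  some college: 200 × 38.9 = 7780
  associate degree: 240 × 48.3 = 11,592
  bachelor's degree: 220 × 8 = 1760
Adjusted estimate = 38,710 / 1,000 = 38.71 → 38.7%.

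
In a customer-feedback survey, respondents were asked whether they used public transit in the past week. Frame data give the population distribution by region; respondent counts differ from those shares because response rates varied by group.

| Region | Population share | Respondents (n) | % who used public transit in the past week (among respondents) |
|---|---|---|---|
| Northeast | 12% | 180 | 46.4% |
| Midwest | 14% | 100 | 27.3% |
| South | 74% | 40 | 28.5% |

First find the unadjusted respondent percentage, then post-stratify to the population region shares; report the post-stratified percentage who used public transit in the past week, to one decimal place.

30.5%

Naive respondent-only estimate (weights = respondent counts):
  (180/320)×46.4 + (100/320)×27.3 + (40/320)×28.5 = 38.1938%
Post-stratifying to population shares instead:
  0.12×46.4 + 0.14×27.3 + 0.74×28.5 = 30.48%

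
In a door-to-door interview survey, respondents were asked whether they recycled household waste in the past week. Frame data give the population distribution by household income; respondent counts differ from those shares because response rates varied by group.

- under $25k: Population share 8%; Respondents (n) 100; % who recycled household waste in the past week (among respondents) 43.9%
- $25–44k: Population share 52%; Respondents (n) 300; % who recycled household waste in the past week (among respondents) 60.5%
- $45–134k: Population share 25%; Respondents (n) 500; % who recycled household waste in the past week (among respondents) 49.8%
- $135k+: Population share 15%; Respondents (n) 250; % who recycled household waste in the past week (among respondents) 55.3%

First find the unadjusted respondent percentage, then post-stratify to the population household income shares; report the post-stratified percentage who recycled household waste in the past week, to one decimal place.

55.7%

Unadjusted (pooled respondent) estimate weights by respondent counts:
  (100/1150)×43.9 + (300/1150)×60.5 + (500/1150)×49.8 + (250/1150)×55.3 = 53.2739%
Post-stratifying to population shares instead:
  0.08×43.9 + 0.52×60.5 + 0.25×49.8 + 0.15×55.3 = 55.717%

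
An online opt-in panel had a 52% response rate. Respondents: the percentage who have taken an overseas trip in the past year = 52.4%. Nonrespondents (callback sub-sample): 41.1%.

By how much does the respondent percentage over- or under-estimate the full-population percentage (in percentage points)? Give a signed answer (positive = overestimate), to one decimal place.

Nonresponse fraction = 1 − 0.52 = 0.48.
Bias = (nonresponse fraction) × (respondent percentage − nonrespondent percentage)
     = 0.48 × (52.4 − 41.1) = 0.48 × 11.3 = 5.424.

+5.4 percentage points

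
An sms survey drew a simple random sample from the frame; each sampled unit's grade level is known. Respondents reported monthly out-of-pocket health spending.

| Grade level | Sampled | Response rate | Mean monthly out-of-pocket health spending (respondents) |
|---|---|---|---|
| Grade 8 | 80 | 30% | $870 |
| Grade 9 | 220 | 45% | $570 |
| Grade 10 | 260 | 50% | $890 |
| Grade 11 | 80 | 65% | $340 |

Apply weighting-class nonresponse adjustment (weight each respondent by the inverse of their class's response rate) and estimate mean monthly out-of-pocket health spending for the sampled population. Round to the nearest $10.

Inverse-response-rate weighting restores each class to its sampled count, so class totals weight by n_sampled:
  Grade 8: 80 × 870 = 69,600
  Grade 9: 220 × 570 = 125,400
  Grade 10: 260 × 890 = 231,400
  Grade 11: 80 × 340 = 27,200
Adjusted estimate = 453,600 / 640 = 708.75 → $710.

$710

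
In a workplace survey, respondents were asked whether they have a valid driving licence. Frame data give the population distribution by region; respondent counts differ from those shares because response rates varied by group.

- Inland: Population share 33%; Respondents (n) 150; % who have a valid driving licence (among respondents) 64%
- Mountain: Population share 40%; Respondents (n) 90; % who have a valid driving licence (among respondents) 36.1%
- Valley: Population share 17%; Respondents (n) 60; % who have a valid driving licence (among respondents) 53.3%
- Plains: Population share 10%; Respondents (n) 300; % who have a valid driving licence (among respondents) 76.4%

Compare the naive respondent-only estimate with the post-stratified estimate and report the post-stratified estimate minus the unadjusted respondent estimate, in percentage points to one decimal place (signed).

Without adjustment, the pooled respondent share is:
  (150/600)×64 + (90/600)×36.1 + (60/600)×53.3 + (300/600)×76.4 = 64.945%
Post-stratifying to population shares instead:
  0.33×64 + 0.4×36.1 + 0.17×53.3 + 0.1×76.4 = 52.261%
Difference = 52.261 − 64.945 = -12.684 pp.

-12.7 percentage points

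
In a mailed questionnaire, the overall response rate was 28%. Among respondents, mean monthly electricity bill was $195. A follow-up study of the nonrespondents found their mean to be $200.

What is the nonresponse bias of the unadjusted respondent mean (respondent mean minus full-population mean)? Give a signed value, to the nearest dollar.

-$4

Nonresponse fraction = 1 − 0.28 = 0.72.
Bias = (nonresponse fraction) × (respondent mean − nonrespondent mean)
     = 0.72 × (195 − 200) = 0.72 × -5 = -3.6.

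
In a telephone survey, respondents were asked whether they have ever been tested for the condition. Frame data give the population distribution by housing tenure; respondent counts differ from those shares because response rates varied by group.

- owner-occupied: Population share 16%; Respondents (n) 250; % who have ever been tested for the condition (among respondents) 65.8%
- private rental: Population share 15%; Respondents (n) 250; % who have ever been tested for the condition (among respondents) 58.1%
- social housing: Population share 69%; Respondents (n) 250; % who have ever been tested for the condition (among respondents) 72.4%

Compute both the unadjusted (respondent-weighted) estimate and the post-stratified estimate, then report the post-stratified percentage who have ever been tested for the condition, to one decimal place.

Without adjustment, the pooled respondent share is:
  (250/750)×65.8 + (250/750)×58.1 + (250/750)×72.4 = 65.4333%
Post-stratifying to population shares instead:
  0.16×65.8 + 0.15×58.1 + 0.69×72.4 = 69.199%

69.2%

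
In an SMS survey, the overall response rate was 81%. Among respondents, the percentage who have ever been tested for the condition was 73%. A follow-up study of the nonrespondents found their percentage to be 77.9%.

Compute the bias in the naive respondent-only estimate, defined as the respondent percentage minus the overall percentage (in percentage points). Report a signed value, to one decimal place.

-0.9 percentage points

Nonresponse fraction = 1 − 0.81 = 0.19.
Bias = (nonresponse fraction) × (respondent percentage − nonrespondent percentage)
     = 0.19 × (73 − 77.9) = 0.19 × -4.9 = -0.931.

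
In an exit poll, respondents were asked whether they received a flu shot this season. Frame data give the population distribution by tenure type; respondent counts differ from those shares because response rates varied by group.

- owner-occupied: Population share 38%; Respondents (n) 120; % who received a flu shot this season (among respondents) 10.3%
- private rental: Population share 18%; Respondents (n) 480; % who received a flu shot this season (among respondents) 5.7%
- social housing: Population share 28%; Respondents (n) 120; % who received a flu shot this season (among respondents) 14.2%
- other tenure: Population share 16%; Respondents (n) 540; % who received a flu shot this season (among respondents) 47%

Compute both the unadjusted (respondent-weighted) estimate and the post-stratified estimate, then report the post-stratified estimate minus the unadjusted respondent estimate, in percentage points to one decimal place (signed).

Without adjustment, the pooled respondent share is:
  (120/1260)×10.3 + (480/1260)×5.7 + (120/1260)×14.2 + (540/1260)×47 = 24.6476%
Post-stratified estimate weights by population shares:
  0.38×10.3 + 0.18×5.7 + 0.28×14.2 + 0.16×47 = 16.436%
Difference = 16.436 − 24.6476 = -8.2116 pp.

-8.2 percentage points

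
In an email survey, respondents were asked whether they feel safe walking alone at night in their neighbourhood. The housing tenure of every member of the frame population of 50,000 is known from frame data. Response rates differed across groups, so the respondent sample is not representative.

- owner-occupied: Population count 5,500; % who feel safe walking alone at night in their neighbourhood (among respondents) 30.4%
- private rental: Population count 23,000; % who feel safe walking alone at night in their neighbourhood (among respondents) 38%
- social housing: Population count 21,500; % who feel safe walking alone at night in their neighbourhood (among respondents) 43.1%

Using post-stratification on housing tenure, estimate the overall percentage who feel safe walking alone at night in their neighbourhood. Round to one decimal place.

Weight each group's respondent value by its population share:
  owner-occupied: (5,500/50,000) × 30.4 = 3.344
  private rental: (23,000/50,000) × 38 = 17.48
  social housing: (21,500/50,000) × 43.1 = 18.533
Post-stratified estimate = 39.357 → 39.4%.

39.4%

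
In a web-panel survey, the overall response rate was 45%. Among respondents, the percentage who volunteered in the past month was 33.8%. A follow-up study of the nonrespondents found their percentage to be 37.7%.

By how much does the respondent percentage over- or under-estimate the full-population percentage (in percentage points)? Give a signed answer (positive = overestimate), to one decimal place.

-2.1 percentage points

Nonresponse fraction = 1 − 0.45 = 0.55.
Bias = (nonresponse fraction) × (respondent percentage − nonrespondent percentage)
     = 0.55 × (33.8 − 37.7) = 0.55 × -3.9 = -2.145.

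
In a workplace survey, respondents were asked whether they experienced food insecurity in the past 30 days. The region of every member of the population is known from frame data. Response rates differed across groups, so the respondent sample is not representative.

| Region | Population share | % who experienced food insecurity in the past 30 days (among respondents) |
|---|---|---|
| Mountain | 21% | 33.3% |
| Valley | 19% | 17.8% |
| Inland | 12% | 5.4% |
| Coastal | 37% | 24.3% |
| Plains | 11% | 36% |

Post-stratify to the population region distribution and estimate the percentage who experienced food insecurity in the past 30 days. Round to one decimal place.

24.0%

Weight each group's respondent value by its population share:
  Mountain: 0.21 × 33.3 = 6.993
  Valley: 0.19 × 17.8 = 3.382
  Inland: 0.12 × 5.4 = 0.648
  Coastal: 0.37 × 24.3 = 8.991
  Plains: 0.11 × 36 = 3.96
Post-stratified estimate = 23.974 → 24.0%.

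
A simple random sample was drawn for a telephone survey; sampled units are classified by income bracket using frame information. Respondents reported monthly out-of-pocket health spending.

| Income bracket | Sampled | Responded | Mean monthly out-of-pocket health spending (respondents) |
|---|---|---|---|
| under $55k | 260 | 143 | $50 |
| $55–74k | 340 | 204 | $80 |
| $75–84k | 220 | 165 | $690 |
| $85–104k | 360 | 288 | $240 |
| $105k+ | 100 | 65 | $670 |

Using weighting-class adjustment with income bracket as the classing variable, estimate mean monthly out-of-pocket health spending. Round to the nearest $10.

Response rates by class: under $55k 143/260 = 55%, $55–74k 204/340 = 60%, $75–84k 165/220 = 75%, $85–104k 288/360 = 80%, $105k+ 65/100 = 65%.
Inverse-response-rate weighting restores each class to its sampled count, so class totals weight by n_sampled:
  under $55k: 260 × 50 = 13,000
  $55–74k: 340 × 80 = 27,200
  $75–84k: 220 × 690 = 151,800
  $85–104k: 360 × 240 = 86,400
  $105k+: 100 × 670 = 67,000
Adjusted estimate = 345,400 / 1,280 = 269.844 → $270.

$270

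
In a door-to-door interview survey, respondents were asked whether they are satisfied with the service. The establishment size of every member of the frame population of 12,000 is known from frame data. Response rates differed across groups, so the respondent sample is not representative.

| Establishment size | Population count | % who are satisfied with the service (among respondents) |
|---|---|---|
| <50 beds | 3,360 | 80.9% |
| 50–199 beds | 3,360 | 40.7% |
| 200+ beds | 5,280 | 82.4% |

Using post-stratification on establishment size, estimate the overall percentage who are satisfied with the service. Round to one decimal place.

70.3%

Each cell contributes population-share × respondent value:
  <50 beds: (3,360/12,000) × 80.9 = 22.652
  50–199 beds: (3,360/12,000) × 40.7 = 11.396
  200+ beds: (5,280/12,000) × 82.4 = 36.256
Post-stratified estimate = 70.304 → 70.3%.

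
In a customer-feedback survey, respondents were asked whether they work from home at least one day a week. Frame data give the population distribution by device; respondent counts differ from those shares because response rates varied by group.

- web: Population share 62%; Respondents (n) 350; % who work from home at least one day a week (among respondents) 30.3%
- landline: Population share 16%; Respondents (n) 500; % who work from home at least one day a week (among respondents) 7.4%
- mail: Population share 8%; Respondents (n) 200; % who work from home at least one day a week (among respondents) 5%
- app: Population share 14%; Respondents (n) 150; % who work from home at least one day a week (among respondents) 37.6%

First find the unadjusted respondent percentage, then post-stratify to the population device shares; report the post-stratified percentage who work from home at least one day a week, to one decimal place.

25.6%

Without adjustment, the pooled respondent share is:
  (350/1200)×30.3 + (500/1200)×7.4 + (200/1200)×5 + (150/1200)×37.6 = 17.4542%
Post-stratified estimate weights by population shares:
  0.62×30.3 + 0.16×7.4 + 0.08×5 + 0.14×37.6 = 25.634%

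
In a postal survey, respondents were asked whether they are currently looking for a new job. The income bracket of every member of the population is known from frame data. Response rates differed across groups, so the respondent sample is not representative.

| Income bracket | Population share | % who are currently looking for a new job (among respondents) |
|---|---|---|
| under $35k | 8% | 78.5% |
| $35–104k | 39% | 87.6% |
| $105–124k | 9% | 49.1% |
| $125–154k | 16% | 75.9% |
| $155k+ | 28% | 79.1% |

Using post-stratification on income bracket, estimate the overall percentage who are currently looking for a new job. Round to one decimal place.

Each cell contributes population-share × respondent value:
  under $35k: 0.08 × 78.5 = 6.28
  $35–104k: 0.39 × 87.6 = 34.164
  $105–124k: 0.09 × 49.1 = 4.419
  $125–154k: 0.16 × 75.9 = 12.144
  $155k+: 0.28 × 79.1 = 22.148
Post-stratified estimate = 79.155 → 79.2%.

79.2%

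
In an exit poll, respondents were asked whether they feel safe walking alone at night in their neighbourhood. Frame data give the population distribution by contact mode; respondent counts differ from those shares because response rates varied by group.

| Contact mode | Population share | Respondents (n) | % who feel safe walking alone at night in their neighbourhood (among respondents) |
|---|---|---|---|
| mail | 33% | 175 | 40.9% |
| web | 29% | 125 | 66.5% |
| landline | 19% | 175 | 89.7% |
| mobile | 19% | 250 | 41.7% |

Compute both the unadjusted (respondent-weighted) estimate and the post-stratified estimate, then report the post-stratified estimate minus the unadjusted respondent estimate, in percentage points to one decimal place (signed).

+0.4 percentage points

Unadjusted (pooled respondent) estimate weights by respondent counts:
  (175/725)×40.9 + (125/725)×66.5 + (175/725)×89.7 + (250/725)×41.7 = 57.369%
Reweighting by population contact mode shares:
  0.33×40.9 + 0.29×66.5 + 0.19×89.7 + 0.19×41.7 = 57.748%
Difference = 57.748 − 57.369 = 0.379 pp.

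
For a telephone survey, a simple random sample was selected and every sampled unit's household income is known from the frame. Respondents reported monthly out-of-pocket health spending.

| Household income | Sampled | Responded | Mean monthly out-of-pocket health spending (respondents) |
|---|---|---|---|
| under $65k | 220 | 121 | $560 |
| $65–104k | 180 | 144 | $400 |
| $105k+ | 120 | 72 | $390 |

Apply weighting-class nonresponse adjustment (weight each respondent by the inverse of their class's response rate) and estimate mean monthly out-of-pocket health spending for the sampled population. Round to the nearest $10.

Response rates by class: under $65k 121/220 = 55%, $65–104k 144/180 = 80%, $105k+ 72/120 = 60%.
Weighting each respondent by the inverse class response rate inflates each class back to its sampled size, so the class weight is n_sampled:
  under $65k: 220 × 560 = 123,200
  $65–104k: 180 × 400 = 72,000
  $105k+: 120 × 390 = 46,800
Adjusted estimate = 242,000 / 520 = 465.385 → $470.

$470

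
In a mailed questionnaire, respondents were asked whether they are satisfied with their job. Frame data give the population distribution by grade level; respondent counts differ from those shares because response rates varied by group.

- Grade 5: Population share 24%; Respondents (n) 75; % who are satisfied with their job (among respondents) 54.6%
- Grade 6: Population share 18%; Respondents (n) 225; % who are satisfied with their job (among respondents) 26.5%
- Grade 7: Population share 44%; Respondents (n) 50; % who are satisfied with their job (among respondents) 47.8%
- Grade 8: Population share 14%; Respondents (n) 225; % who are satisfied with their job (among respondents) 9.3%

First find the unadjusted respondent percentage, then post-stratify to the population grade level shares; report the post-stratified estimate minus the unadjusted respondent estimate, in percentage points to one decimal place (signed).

Unadjusted (pooled respondent) estimate weights by respondent counts:
  (75/575)×54.6 + (225/575)×26.5 + (50/575)×47.8 + (225/575)×9.3 = 25.287%
Post-stratified estimate weights by population shares:
  0.24×54.6 + 0.18×26.5 + 0.44×47.8 + 0.14×9.3 = 40.208%
Difference = 40.208 − 25.287 = 14.921 pp.

+14.9 percentage points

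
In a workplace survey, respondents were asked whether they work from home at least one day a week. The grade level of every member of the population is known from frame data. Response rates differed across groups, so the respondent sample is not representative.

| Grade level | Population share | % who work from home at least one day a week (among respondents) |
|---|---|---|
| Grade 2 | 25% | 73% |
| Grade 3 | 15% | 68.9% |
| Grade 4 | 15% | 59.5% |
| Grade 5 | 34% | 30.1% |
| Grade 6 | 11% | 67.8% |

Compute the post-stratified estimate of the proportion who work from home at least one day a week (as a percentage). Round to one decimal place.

55.2%

Weight each group's respondent value by its population share:
  Grade 2: 0.25 × 73 = 18.25
  Grade 3: 0.15 × 68.9 = 10.335
  Grade 4: 0.15 × 59.5 = 8.925
  Grade 5: 0.34 × 30.1 = 10.234
  Grade 6: 0.11 × 67.8 = 7.458
Post-stratified estimate = 55.202 → 55.2%.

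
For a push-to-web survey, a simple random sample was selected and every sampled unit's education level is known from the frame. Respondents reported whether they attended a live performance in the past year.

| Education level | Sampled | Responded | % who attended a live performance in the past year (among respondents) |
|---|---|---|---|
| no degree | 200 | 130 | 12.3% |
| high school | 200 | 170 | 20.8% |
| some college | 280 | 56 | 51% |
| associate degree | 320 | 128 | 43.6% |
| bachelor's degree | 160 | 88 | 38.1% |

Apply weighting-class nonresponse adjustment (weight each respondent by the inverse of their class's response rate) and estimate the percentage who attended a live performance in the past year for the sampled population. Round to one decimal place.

35.3%

Class response rates: no degree 130/200 = 65%, high school 170/200 = 85%, some college 56/280 = 20%, associate degree 128/320 = 40%, bachelor's degree 88/160 = 55%.
Each respondent's weight = sampled/responded in their class; summing within a class gives n_sampled, so:
  no degree: 200 × 12.3 = 2460
  high school: 200 × 20.8 = 4160
  some college: 280 × 51 = 14,280
  associate degree: 320 × 43.6 = 13,952
  bachelor's degree: 160 × 38.1 = 6096
Adjusted estimate = 40,948 / 1,160 = 35.3 → 35.3%.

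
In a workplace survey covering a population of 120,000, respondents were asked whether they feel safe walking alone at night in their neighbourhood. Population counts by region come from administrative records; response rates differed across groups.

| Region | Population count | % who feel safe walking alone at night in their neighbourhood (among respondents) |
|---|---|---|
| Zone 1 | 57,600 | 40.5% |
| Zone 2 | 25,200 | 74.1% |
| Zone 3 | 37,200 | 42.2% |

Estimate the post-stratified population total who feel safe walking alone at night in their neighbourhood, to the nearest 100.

57,700

Apply each group's respondent rate to its population count:
  Zone 1: 57,600 × 40.5% = 23,328
  Zone 2: 25,200 × 74.1% = 18673.2
  Zone 3: 37,200 × 42.2% = 15698.4
Estimated total = 57699.6 → 57,700.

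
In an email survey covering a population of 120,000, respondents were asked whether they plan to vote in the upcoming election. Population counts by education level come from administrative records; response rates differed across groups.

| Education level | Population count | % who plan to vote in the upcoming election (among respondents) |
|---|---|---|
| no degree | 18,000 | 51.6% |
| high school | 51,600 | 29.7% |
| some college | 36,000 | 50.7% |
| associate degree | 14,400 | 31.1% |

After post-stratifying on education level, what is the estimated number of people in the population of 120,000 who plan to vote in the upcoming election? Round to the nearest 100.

47,300

Estimated count per cell = population count × respondent percentage:
  no degree: 18,000 × 51.6% = 9288
  high school: 51,600 × 29.7% = 15325.2
  some college: 36,000 × 50.7% = 18,252
  associate degree: 14,400 × 31.1% = 4478.4
Estimated total = 47343.6 → 47,300.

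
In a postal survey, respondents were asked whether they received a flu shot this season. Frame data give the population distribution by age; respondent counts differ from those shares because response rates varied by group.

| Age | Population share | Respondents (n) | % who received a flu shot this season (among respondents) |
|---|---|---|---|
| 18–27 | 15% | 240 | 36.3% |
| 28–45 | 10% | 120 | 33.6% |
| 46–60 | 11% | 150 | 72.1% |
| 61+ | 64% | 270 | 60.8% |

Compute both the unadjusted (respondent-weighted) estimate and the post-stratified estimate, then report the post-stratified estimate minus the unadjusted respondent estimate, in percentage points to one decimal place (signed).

Without adjustment, the pooled respondent share is:
  (240/780)×36.3 + (120/780)×33.6 + (150/780)×72.1 + (270/780)×60.8 = 51.25%
Reweighting by population age shares:
  0.15×36.3 + 0.1×33.6 + 0.11×72.1 + 0.64×60.8 = 55.648%
Difference = 55.648 − 51.25 = 4.398 pp.

+4.4 percentage points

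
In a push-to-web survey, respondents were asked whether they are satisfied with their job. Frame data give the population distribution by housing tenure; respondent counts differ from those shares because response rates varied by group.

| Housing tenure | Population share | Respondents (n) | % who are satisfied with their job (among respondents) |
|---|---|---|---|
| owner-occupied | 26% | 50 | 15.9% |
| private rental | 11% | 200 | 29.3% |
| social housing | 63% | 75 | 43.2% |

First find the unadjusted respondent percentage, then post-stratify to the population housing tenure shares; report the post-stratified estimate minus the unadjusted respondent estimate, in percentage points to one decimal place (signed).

Without adjustment, the pooled respondent share is:
  (50/325)×15.9 + (200/325)×29.3 + (75/325)×43.2 = 30.4462%
Post-stratified estimate weights by population shares:
  0.26×15.9 + 0.11×29.3 + 0.63×43.2 = 34.573%
Difference = 34.573 − 30.4462 = 4.1268 pp.

+4.1 percentage points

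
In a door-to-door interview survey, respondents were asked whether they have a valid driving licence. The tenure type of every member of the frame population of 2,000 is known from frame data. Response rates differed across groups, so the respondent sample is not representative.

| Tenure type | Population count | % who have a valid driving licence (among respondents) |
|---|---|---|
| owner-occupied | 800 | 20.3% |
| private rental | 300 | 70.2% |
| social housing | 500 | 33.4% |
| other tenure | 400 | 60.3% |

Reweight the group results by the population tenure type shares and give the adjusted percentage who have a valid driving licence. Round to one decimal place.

Weight each group's respondent value by its population share:
  owner-occupied: (800/2,000) × 20.3 = 8.12
  private rental: (300/2,000) × 70.2 = 10.53
  social housing: (500/2,000) × 33.4 = 8.35
  other tenure: (400/2,000) × 60.3 = 12.06
Post-stratified estimate = 39.06 → 39.1%.

39.1%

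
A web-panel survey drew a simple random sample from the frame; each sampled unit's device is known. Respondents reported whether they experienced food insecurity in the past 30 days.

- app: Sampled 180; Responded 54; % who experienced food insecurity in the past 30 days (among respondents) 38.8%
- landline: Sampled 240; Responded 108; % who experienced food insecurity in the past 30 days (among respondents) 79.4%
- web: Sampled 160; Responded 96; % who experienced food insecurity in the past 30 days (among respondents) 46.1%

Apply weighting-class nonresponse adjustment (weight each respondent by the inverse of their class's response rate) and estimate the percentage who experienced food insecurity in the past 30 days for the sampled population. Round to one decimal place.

Response rates by class: app 54/180 = 30%, landline 108/240 = 45%, web 96/160 = 60%.
With weight = n_sampled/n_responded per class, the weighted class total is n_sampled:
  app: 180 × 38.8 = 6984
  landline: 240 × 79.4 = 19,056
  web: 160 × 46.1 = 7376
Adjusted estimate = 33,416 / 580 = 57.6138 → 57.6%.

57.6%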